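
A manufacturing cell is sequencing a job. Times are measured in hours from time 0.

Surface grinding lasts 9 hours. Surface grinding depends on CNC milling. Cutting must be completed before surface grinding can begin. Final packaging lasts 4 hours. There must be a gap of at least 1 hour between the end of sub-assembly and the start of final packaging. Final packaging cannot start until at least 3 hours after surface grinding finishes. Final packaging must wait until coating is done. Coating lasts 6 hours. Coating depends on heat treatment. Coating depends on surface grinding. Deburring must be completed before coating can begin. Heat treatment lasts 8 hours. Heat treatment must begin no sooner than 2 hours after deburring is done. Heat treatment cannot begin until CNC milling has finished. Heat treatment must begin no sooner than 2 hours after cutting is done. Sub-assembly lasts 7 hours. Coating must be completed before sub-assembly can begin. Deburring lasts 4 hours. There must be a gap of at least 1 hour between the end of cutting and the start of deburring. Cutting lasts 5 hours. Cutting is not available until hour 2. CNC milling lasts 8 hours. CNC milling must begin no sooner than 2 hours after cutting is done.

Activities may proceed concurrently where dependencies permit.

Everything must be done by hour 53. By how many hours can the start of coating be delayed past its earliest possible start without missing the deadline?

Cutting cannot begin until its own release at hour 2. It runs from hour 2 to 2 + 5 = hour 7.
After cutting (finishes hour 7, plus 2-hour gap → hour 9), CNC milling can start at hour 9 and finishes at hour 17.
Surface grinding needs all of CNC milling (finishes hour 17); cutting (finishes hour 7). That puts its earliest start at hour 17; it finishes at 17 + 9 = hour 26.
Deburring waits on cutting (finishes hour 7, plus 1-hour gap → hour 8), so it starts at hour 8 and finishes at 8 + 4 = hour 12.
Heat treatment needs all of deburring (finishes hour 12, plus 2-hour gap → hour 14); CNC milling (finishes hour 17); cutting (finishes hour 7, plus 2-hour gap → hour 9). That puts its earliest start at hour 17; it finishes at 17 + 8 = hour 25.
For coating: heat treatment (finishes hour 25); surface grinding (finishes hour 26); deburring (finishes hour 12). Taking the maximum gives a start of hour 26, and it finishes at 26 + 6 = hour 32.

Working backward from the deadline:
Final packaging must finish by hour 53; it takes 4 hours, so it must start by 53 − 4 = hour 49.
Sub-assembly must finish before final packaging (must start by hour 49, minus 1-hour gap → hour 48). With a 7-hour duration, sub-assembly must start by 48 − 7 = hour 41.
Coating has several dependents: sub-assembly (must start by hour 41); final packaging (must start by hour 49). The earliest of those limits is hour 41, so coating must start by 41 − 6 = hour 35.
So coating can start as early as hour 26 and as late as hour 35, giving 35 − 26 = 9 hours of slack.

9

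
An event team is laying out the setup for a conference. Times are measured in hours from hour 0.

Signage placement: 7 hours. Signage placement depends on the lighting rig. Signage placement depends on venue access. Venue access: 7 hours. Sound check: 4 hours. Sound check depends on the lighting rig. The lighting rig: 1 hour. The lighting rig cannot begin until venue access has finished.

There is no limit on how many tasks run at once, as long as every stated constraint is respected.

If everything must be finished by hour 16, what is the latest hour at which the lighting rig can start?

8

Signage placement has no dependents, so it just needs to finish by hour 16. Starting by 16 − 7 = hour 9 achieves that.
Sound check must finish by hour 16; it takes 4 hours, so it must start by 16 − 4 = hour 12.
For the lighting rig: signage placement (must start by hour 9); sound check (must start by hour 12). The most restrictive is hour 9; with a 1-hour duration, the lighting rig must start by hour 8.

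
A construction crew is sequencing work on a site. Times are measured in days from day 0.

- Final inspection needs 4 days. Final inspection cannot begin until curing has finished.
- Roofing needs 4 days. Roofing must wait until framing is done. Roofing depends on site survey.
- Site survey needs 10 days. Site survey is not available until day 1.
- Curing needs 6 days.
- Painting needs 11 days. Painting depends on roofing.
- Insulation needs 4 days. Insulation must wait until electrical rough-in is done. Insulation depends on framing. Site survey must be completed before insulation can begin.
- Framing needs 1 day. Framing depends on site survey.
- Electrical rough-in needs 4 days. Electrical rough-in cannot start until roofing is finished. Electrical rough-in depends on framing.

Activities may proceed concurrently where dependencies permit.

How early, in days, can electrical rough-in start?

16

Site survey waits on its own release at day 1, so it starts at day 1 and finishes at 1 + 10 = day 11.
After site survey (finishes day 11), framing can start at day 11 and finishes at day 12.
For roofing: framing (finishes day 12); site survey (finishes day 11). Taking the maximum gives a start of day 12, and it finishes at 12 + 4 = day 16.
Electrical rough-in waits on roofing (finishes day 16); framing (finishes day 12). The latest of these is day 16, which is the earliest electrical rough-in can start.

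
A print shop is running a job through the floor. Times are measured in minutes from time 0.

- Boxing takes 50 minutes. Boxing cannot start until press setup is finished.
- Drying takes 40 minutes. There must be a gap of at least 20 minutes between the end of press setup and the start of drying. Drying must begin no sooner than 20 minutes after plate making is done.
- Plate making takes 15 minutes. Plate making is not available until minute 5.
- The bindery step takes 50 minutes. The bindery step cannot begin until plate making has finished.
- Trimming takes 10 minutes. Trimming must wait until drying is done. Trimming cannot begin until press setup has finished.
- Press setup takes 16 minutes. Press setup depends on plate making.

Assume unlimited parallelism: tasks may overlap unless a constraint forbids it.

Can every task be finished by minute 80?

Plate making waits on its own release at minute 5, so it starts at minute 5 and finishes at 5 + 15 = minute 20.
The bindery step cannot begin until plate making (finishes minute 20). It runs from minute 20 to 20 + 50 = minute 70.
Press setup waits on plate making (finishes minute 20), so it starts at minute 20 and finishes at 20 + 16 = minute 36.
Boxing waits on press setup (finishes minute 36), so it starts at minute 36 and finishes at 36 + 50 = minute 86.
For drying: press setup (finishes minute 36, plus 20-minute gap → minute 56); plate making (finishes minute 20, plus 20-minute gap → minute 40). Taking the maximum gives a start of minute 56, and it finishes at 56 + 40 = minute 96.
Trimming has to wait for drying (finishes minute 96); press setup (finishes minute 36). The latest of these is minute 96, so trimming runs minute 96 to 96 + 10 = minute 106.
The earliest everything can be done is minute 106, which is after the deadline of 80, so it is not possible.

No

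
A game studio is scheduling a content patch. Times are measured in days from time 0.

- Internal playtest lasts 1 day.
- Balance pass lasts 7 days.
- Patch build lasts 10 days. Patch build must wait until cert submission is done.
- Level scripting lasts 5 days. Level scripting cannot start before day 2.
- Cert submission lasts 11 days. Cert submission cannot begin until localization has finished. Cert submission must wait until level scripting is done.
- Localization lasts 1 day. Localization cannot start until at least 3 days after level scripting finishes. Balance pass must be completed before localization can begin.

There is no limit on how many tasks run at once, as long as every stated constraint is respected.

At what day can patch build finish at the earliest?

32

Nothing blocks balance pass, so it runs from day 0 to day 7.
Level scripting waits on its own release at day 2, so it starts at day 2 and finishes at 2 + 5 = day 7.
Localization needs all of level scripting (finishes day 7, plus 3-day gap → day 10); balance pass (finishes day 7). That puts its earliest start at day 10; it finishes at 10 + 1 = day 11.
Cert submission needs all of localization (finishes day 11); level scripting (finishes day 7). That puts its earliest start at day 11; it finishes at 11 + 11 = day 22.
After cert submission (finishes day 22), patch build can start at day 22 and finishes at day 32.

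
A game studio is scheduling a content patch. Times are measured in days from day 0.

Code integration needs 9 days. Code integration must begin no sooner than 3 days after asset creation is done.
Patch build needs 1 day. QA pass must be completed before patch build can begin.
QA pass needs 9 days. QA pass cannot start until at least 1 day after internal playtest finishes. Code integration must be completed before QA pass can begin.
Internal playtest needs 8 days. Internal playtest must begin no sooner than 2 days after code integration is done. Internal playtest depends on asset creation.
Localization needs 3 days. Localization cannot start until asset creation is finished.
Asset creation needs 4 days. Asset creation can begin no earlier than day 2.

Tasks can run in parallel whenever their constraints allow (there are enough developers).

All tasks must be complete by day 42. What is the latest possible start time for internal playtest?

23

Nothing follows patch build; the deadline of day 42 is its only limit. It must start by 42 − 1 = day 41.
QA pass feeds into patch build (must start by day 41); so QA pass must finish by day 41 and therefore start by day 32.
Since QA pass (must start by day 32, minus 1-day gap → day 31) depends on it, internal playtest must finish by day 31. Backing off its 8-day duration gives a latest start of day 23.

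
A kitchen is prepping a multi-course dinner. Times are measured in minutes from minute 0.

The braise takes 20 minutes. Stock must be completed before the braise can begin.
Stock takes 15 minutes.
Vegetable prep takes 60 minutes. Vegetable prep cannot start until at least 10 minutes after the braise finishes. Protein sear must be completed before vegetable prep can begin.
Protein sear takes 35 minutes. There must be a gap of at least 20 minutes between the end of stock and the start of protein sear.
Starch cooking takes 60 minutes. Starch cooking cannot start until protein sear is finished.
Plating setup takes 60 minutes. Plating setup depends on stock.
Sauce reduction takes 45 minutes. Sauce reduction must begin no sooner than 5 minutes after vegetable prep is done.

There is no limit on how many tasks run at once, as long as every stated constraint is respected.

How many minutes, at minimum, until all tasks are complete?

Stock has no prerequisites, so it starts at minute 0 and finishes at minute 15.
Plating setup waits on stock (finishes minute 15), so it starts at minute 15 and finishes at 15 + 60 = minute 75.
After stock (finishes minute 15, plus 20-minute gap → minute 35), protein sear can start at minute 35 and finishes at minute 70.
After protein sear (finishes minute 70), starch cooking can start at minute 70 and finishes at minute 130.
The braise waits on stock (finishes minute 15), so it starts at minute 15 and finishes at 15 + 20 = minute 35.
Vegetable prep needs all of the braise (finishes minute 35, plus 10-minute gap → minute 45); protein sear (finishes minute 70). That puts its earliest start at minute 70; it finishes at 70 + 60 = minute 130.
Sauce reduction waits on vegetable prep (finishes minute 130, plus 5-minute gap → minute 135), so it starts at minute 135 and finishes at 135 + 45 = minute 180.
All tasks are finished once the last one completes. Finish times: Stock at 15, The braise at 35, Protein sear at 70, Vegetable prep at 130, Sauce reduction at 180, Starch cooking at 130, Plating setup at 75. The latest is minute 180.

180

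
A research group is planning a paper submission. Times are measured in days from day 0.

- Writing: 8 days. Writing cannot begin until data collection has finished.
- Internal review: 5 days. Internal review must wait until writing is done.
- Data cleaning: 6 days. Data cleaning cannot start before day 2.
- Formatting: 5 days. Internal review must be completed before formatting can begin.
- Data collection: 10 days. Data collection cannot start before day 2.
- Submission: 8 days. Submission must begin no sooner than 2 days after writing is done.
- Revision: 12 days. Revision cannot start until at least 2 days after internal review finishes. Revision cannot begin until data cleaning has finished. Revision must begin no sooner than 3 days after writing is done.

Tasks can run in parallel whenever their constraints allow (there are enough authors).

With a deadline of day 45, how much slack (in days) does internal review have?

6

Data collection waits on its own release at day 2, so it starts at day 2 and finishes at 2 + 10 = day 12.
After data collection (finishes day 12), writing can start at day 12 and finishes at day 20.
After writing (finishes day 20), internal review can start at day 20 and finishes at day 25.

Working backward from the deadline:
Revision has no dependents, so it just needs to finish by day 45. Starting by 45 − 12 = day 33 achieves that.
Formatting must finish by day 45; it takes 5 days, so it must start by 45 − 5 = day 40.
Internal review feeds revision (must start by day 33, minus 2-day gap → day 31); formatting (must start by day 40). Taking the minimum, internal review must finish by day 31 and start by 31 − 5 = day 26.
So internal review can start as early as day 20 and as late as day 26, giving 26 − 20 = 6 days of slack.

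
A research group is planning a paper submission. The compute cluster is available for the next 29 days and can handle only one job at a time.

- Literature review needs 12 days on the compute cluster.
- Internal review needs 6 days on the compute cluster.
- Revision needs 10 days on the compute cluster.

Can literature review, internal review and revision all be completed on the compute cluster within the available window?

Running back to back, the jobs need 12 + 6 + 10 = 28 days on the compute cluster.
Since 28 ≤ 29, they fit within the window.

Yes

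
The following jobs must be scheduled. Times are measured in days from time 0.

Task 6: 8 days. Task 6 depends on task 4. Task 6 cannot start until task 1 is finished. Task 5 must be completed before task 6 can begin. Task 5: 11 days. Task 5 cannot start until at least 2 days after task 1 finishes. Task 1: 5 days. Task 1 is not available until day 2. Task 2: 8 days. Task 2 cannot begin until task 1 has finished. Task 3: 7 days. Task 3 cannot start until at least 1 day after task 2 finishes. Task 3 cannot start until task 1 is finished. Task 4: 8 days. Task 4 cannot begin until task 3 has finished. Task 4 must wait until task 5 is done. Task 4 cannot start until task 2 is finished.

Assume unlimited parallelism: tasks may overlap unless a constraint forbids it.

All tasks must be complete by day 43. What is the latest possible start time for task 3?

20

Task 6 must finish by day 43; it takes 8 days, so it must start by 43 − 8 = day 35.
Task 4 must finish before task 6 (must start by day 35). With an 8-day duration, task 4 must start by 35 − 8 = day 27.
Task 3 feeds into task 4 (must start by day 27); so task 3 must finish by day 27 and therefore start by day 20.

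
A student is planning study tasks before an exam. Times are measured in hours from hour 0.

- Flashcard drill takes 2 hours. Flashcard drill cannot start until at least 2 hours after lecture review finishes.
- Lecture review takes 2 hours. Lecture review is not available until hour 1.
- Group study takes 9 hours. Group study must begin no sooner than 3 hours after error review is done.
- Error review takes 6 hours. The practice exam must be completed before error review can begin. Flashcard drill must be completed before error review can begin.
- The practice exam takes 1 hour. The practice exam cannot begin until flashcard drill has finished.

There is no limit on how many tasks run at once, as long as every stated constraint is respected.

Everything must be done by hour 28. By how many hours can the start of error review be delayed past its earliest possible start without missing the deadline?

Lecture review cannot begin until its own release at hour 1. It runs from hour 1 to 1 + 2 = hour 3.
After lecture review (finishes hour 3, plus 2-hour gap → hour 5), flashcard drill can start at hour 5 and finishes at hour 7.
The practice exam waits on flashcard drill (finishes hour 7), so it starts at hour 7 and finishes at 7 + 1 = hour 8.
For error review: the practice exam (finishes hour 8); flashcard drill (finishes hour 7). Taking the maximum gives a start of hour 8, and it finishes at 8 + 6 = hour 14.

Working backward from the deadline:
Group study has no dependents, so it just needs to finish by hour 28. Starting by 28 − 9 = hour 19 achieves that.
Error review has to be done before group study (must start by hour 19, minus 3-hour gap → hour 16). That means finishing by hour 16, i.e. starting by 16 − 6 = hour 10.
So error review can start as early as hour 8 and as late as hour 10, giving 10 − 8 = 2 hours of slack.

2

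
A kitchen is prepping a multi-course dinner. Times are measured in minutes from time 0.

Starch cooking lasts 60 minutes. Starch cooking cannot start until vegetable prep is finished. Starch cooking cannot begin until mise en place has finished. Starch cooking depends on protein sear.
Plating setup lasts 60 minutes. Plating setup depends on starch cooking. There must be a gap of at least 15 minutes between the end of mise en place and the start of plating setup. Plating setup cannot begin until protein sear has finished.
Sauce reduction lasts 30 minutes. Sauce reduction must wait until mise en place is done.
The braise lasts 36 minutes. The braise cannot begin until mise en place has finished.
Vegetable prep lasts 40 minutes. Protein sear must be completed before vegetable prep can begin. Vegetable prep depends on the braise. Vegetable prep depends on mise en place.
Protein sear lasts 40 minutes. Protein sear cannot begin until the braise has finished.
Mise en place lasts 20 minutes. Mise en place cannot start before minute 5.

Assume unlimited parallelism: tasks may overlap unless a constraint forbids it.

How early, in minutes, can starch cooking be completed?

201

Mise en place cannot begin until its own release at minute 5. It runs from minute 5 to 5 + 20 = minute 25.
The braise cannot begin until mise en place (finishes minute 25). It runs from minute 25 to 25 + 36 = minute 61.
After the braise (finishes minute 61), protein sear can start at minute 61 and finishes at minute 101.
Vegetable prep has to wait for protein sear (finishes minute 101); the braise (finishes minute 61); mise en place (finishes minute 25). The latest of these is minute 101, so vegetable prep runs minute 101 to 101 + 40 = minute 141.
For starch cooking: vegetable prep (finishes minute 141); mise en place (finishes minute 25); protein sear (finishes minute 101). Taking the maximum gives a start of minute 141, and it finishes at 141 + 60 = minute 201.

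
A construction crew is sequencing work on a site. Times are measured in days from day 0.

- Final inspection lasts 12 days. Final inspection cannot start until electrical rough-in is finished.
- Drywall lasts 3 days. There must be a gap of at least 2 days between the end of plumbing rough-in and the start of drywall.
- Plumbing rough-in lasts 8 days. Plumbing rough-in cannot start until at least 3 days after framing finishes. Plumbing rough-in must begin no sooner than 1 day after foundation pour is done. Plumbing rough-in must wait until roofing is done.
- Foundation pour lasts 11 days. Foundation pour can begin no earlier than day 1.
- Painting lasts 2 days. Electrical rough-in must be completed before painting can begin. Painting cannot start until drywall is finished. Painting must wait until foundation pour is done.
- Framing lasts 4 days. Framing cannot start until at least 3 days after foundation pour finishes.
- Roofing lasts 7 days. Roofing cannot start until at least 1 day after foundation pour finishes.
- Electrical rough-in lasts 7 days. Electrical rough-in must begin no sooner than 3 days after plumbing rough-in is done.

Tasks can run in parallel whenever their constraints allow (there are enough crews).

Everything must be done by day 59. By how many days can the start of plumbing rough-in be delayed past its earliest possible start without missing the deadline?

7

Foundation pour cannot begin until its own release at day 1. It runs from day 1 to 1 + 11 = day 12.
After foundation pour (finishes day 12, plus 1-day gap → day 13), roofing can start at day 13 and finishes at day 20.
Framing waits on foundation pour (finishes day 12, plus 3-day gap → day 15), so it starts at day 15 and finishes at 15 + 4 = day 19.
For plumbing rough-in: framing (finishes day 19, plus 3-day gap → day 22); foundation pour (finishes day 12, plus 1-day gap → day 13); roofing (finishes day 20). Taking the maximum gives a start of day 22, and it finishes at 22 + 8 = day 30.

Working backward from the deadline:
To finish by day 59, painting (duration 2) must start no later than day 57.
Nothing follows final inspection; the deadline of day 59 is its only limit. It must start by 59 − 12 = day 47.
For electrical rough-in: painting (must start by day 57); final inspection (must start by day 47). The most restrictive is day 47; with a 7-day duration, electrical rough-in must start by day 40.
Drywall has to be done before painting (must start by day 57). That means finishing by day 57, i.e. starting by 57 − 3 = day 54.
For plumbing rough-in: electrical rough-in (must start by day 40, minus 3-day gap → day 37); drywall (must start by day 54, minus 2-day gap → day 52). The most restrictive is day 37; with an 8-day duration, plumbing rough-in must start by day 29.
So plumbing rough-in can start as early as day 22 and as late as day 29, giving 29 − 22 = 7 days of slack.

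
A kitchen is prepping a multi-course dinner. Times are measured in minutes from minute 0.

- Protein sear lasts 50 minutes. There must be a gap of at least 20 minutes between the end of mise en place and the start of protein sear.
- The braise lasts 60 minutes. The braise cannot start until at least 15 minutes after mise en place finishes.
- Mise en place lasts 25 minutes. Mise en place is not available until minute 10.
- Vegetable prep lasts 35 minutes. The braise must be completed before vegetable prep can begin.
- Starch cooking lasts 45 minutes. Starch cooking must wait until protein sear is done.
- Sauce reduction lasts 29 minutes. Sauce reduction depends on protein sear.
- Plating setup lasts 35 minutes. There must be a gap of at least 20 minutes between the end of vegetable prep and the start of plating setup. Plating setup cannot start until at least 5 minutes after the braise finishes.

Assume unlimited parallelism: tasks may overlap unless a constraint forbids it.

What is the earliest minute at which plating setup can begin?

165

Mise en place cannot begin until its own release at minute 10. It runs from minute 10 to 10 + 25 = minute 35.
The braise cannot begin until mise en place (finishes minute 35, plus 15-minute gap → minute 50). It runs from minute 50 to 50 + 60 = minute 110.
Vegetable prep waits on the braise (finishes minute 110), so it starts at minute 110 and finishes at 110 + 35 = minute 145.
Plating setup waits on vegetable prep (finishes minute 145, plus 20-minute gap → minute 165); the braise (finishes minute 110, plus 5-minute gap → minute 115). The latest of these is minute 165, which is the earliest plating setup can start.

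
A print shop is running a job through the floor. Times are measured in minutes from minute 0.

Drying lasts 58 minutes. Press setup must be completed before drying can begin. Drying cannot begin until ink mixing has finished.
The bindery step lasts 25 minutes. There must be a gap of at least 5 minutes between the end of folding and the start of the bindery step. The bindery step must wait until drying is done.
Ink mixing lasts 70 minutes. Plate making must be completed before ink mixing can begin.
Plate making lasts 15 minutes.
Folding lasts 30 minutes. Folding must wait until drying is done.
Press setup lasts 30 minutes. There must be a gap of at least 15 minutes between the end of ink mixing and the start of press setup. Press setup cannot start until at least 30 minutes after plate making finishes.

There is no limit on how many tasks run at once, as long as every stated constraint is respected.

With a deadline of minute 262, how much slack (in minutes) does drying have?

Nothing blocks plate making, so it runs from minute 0 to minute 15.
Ink mixing cannot begin until plate making (finishes minute 15). It runs from minute 15 to 15 + 70 = minute 85.
Press setup cannot start until ink mixing (finishes minute 85, plus 15-minute gap → minute 100); plate making (finishes minute 15, plus 30-minute gap → minute 45). The controlling bound is minute 100, so press setup finishes at 100 + 30 = minute 130.
For drying: press setup (finishes minute 130); ink mixing (finishes minute 85). Taking the maximum gives a start of minute 130, and it finishes at 130 + 58 = minute 188.

Working backward from the deadline:
Nothing follows the bindery step; the deadline of minute 262 is its only limit. It must start by 262 − 25 = minute 237.
Folding must finish before the bindery step (must start by minute 237, minus 5-minute gap → minute 232). With a 30-minute duration, folding must start by 232 − 30 = minute 202.
Drying must finish in time for folding (must start by minute 202); the bindery step (must start by minute 237). The tightest is minute 202, so drying must start by 202 − 58 = minute 144.
So drying can start as early as minute 130 and as late as minute 144, giving 144 − 130 = 14 minutes of slack.

14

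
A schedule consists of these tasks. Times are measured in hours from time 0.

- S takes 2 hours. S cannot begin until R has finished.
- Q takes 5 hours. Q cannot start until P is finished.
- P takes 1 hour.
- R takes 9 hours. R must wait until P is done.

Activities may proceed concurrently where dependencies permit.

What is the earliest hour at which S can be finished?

Nothing blocks P, so it runs from hour 0 to hour 1.
After P (finishes hour 1), R can start at hour 1 and finishes at hour 10.
S waits on R (finishes hour 10), so it starts at hour 10 and finishes at 10 + 2 = hour 12.

12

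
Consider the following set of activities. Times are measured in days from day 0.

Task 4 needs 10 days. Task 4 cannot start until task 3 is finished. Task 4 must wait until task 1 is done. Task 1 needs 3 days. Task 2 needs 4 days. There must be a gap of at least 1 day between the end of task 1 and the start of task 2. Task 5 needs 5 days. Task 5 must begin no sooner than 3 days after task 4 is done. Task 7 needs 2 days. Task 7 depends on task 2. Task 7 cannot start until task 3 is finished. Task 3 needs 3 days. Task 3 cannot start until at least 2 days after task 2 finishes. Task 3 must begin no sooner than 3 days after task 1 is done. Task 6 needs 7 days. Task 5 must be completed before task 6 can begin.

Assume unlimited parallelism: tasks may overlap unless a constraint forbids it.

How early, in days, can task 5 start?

Task 1 can start immediately at day 0; it finishes at day 3.
After task 1 (finishes day 3, plus 1-day gap → day 4), task 2 can start at day 4 and finishes at day 8.
Task 3 cannot start until task 2 (finishes day 8, plus 2-day gap → day 10); task 1 (finishes day 3, plus 3-day gap → day 6). The controlling bound is day 10, so task 3 finishes at 10 + 3 = day 13.
Task 4 needs all of task 3 (finishes day 13); task 1 (finishes day 3). That puts its earliest start at day 13; it finishes at 13 + 10 = day 23.
Task 5 waits on task 4 (finishes day 23, plus 3-day gap → day 26), so the earliest it can start is day 26.

26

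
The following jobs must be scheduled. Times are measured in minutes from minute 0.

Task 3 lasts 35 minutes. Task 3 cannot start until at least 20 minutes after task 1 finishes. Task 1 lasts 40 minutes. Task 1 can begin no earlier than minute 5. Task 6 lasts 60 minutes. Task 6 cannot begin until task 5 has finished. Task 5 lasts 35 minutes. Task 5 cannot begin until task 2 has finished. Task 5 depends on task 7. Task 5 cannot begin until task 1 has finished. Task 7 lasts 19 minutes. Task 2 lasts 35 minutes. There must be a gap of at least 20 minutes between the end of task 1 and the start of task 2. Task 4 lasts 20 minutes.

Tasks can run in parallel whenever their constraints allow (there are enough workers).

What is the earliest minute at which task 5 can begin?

100

Task 7 can start immediately at minute 0; it finishes at minute 19.
Task 1 waits on its own release at minute 5, so it starts at minute 5 and finishes at 5 + 40 = minute 45.
Task 2 waits on task 1 (finishes minute 45, plus 20-minute gap → minute 65), so it starts at minute 65 and finishes at 65 + 35 = minute 100.
Task 5 waits on task 2 (finishes minute 100); task 7 (finishes minute 19); task 1 (finishes minute 45). The latest of these is minute 100, which is the earliest task 5 can start.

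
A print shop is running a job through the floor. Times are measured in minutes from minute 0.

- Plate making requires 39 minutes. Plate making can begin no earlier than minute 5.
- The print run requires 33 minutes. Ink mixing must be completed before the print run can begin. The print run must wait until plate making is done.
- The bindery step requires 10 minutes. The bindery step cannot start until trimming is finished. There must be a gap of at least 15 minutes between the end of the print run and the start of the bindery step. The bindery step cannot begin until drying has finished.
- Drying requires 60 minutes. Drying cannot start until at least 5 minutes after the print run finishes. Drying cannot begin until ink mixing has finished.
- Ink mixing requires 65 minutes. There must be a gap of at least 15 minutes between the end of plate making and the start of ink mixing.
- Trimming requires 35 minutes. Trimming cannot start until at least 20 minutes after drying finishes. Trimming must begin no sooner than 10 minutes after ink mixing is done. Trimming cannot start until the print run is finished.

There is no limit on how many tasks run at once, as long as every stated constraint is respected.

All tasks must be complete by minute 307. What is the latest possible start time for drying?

182

To finish by minute 307, the bindery step (duration 10) must start no later than minute 297.
Trimming feeds into the bindery step (must start by minute 297); so trimming must finish by minute 297 and therefore start by minute 262.
Drying has several dependents: trimming (must start by minute 262, minus 20-minute gap → minute 242); the bindery step (must start by minute 297). The earliest of those limits is minute 242, so drying must start by 242 − 60 = minute 182.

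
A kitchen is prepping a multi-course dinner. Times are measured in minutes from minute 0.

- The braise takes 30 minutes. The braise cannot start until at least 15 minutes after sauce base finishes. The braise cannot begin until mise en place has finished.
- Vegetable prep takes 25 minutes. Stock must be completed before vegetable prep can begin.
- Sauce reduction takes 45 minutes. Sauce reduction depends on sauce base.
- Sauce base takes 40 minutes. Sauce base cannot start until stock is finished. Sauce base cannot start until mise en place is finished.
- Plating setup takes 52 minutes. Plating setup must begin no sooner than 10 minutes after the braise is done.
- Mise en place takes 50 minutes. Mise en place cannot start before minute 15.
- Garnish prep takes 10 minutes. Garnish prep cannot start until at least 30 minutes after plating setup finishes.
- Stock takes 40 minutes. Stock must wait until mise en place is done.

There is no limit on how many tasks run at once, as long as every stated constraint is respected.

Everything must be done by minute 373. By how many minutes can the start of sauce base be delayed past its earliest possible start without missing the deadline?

After its own release at minute 15, mise en place can start at minute 15 and finishes at minute 65.
After mise en place (finishes minute 65), stock can start at minute 65 and finishes at minute 105.
Sauce base has to wait for stock (finishes minute 105); mise en place (finishes minute 65). The latest of these is minute 105, so sauce base runs minute 105 to 105 + 40 = minute 145.

Working backward from the deadline:
Garnish prep has no dependents, so it just needs to finish by minute 373. Starting by 373 − 10 = minute 363 achieves that.
Plating setup feeds into garnish prep (must start by minute 363, minus 30-minute gap → minute 333); so plating setup must finish by minute 333 and therefore start by minute 281.
The braise feeds into plating setup (must start by minute 281, minus 10-minute gap → minute 271); so the braise must finish by minute 271 and therefore start by minute 241.
Sauce reduction has no dependents, so it just needs to finish by minute 373. Starting by 373 − 45 = minute 328 achieves that.
For sauce base: the braise (must start by minute 241, minus 15-minute gap → minute 226); sauce reduction (must start by minute 328). The most restrictive is minute 226; with a 40-minute duration, sauce base must start by minute 186.
So sauce base can start as early as minute 105 and as late as minute 186, giving 186 − 105 = 81 minutes of slack.

81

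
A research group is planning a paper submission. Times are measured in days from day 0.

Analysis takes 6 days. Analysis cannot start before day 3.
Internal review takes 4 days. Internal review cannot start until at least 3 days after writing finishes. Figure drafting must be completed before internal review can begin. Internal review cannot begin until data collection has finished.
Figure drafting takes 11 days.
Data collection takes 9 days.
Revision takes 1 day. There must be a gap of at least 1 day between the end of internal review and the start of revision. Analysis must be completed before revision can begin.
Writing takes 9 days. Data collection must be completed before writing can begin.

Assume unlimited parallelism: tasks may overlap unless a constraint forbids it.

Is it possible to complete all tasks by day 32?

Figure drafting can start immediately at day 0; it finishes at day 11.
Analysis waits on its own release at day 3, so it starts at day 3 and finishes at 3 + 6 = day 9.
Data collection can start immediately at day 0; it finishes at day 9.
Writing cannot begin until data collection (finishes day 9). It runs from day 9 to 9 + 9 = day 18.
Internal review has to wait for writing (finishes day 18, plus 3-day gap → day 21); figure drafting (finishes day 11); data collection (finishes day 9). The latest of these is day 21, so internal review runs day 21 to 21 + 4 = day 25.
Revision needs all of internal review (finishes day 25, plus 1-day gap → day 26); analysis (finishes day 9). That puts its earliest start at day 26; it finishes at 26 + 1 = day 27.
Every task is finished by day 27, which is no later than the deadline of 32, so the schedule is feasible.

Yes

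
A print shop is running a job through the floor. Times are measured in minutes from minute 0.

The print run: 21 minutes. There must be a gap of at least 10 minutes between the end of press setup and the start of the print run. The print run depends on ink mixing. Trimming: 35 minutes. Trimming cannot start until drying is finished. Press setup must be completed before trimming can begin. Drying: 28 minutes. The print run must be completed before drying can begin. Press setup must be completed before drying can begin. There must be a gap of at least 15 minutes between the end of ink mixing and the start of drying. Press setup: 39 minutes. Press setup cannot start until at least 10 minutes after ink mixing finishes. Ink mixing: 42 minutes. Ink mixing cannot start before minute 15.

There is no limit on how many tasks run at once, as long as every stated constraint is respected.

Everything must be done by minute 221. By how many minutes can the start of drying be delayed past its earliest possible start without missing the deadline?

21

Ink mixing waits on its own release at minute 15, so it starts at minute 15 and finishes at 15 + 42 = minute 57.
After ink mixing (finishes minute 57, plus 10-minute gap → minute 67), press setup can start at minute 67 and finishes at minute 106.
For the print run: press setup (finishes minute 106, plus 10-minute gap → minute 116); ink mixing (finishes minute 57). Taking the maximum gives a start of minute 116, and it finishes at 116 + 21 = minute 137.
Drying cannot start until the print run (finishes minute 137); press setup (finishes minute 106); ink mixing (finishes minute 57, plus 15-minute gap → minute 72). The controlling bound is minute 137, so drying finishes at 137 + 28 = minute 165.

Working backward from the deadline:
Trimming has no dependents, so it just needs to finish by minute 221. Starting by 221 − 35 = minute 186 achieves that.
Since trimming (must start by minute 186) depends on it, drying must finish by minute 186. Backing off its 28-minute duration gives a latest start of minute 158.
So drying can start as early as minute 137 and as late as minute 158, giving 158 − 137 = 21 minutes of slack.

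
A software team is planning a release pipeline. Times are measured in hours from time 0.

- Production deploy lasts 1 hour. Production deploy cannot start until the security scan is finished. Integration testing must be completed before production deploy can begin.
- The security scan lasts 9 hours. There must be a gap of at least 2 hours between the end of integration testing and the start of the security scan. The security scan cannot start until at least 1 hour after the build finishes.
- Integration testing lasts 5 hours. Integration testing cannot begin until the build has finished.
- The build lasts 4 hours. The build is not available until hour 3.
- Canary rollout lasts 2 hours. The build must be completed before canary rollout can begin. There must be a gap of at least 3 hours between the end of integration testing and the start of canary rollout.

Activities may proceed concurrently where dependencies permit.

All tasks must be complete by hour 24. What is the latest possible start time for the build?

3

Production deploy has no dependents, so it just needs to finish by hour 24. Starting by 24 − 1 = hour 23 achieves that.
Since production deploy (must start by hour 23) depends on it, the security scan must finish by hour 23. Backing off its 9-hour duration gives a latest start of hour 14.
To finish by hour 24, canary rollout (duration 2) must start no later than hour 22.
Integration testing has several dependents: the security scan (must start by hour 14, minus 2-hour gap → hour 12); canary rollout (must start by hour 22, minus 3-hour gap → hour 19); production deploy (must start by hour 23). The earliest of those limits is hour 12, so integration testing must start by 12 − 5 = hour 7.
The build has several dependents: integration testing (must start by hour 7); the security scan (must start by hour 14, minus 1-hour gap → hour 13); canary rollout (must start by hour 22). The earliest of those limits is hour 7, so the build must start by 7 − 4 = hour 3.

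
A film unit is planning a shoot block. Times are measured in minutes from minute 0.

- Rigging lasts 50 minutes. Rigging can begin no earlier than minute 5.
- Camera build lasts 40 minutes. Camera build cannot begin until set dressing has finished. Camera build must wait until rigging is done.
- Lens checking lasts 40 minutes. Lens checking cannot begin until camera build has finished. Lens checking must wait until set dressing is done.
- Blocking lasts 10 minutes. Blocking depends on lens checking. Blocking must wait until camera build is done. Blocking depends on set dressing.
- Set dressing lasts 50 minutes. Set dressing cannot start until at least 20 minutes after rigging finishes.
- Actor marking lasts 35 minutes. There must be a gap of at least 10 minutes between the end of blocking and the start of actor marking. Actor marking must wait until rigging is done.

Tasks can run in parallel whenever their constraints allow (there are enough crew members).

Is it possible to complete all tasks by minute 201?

No

Rigging waits on its own release at minute 5, so it starts at minute 5 and finishes at 5 + 50 = minute 55.
Set dressing cannot begin until rigging (finishes minute 55, plus 20-minute gap → minute 75). It runs from minute 75 to 75 + 50 = minute 125.
Camera build cannot start until set dressing (finishes minute 125); rigging (finishes minute 55). The controlling bound is minute 125, so camera build finishes at 125 + 40 = minute 165.
Lens checking needs all of camera build (finishes minute 165); set dressing (finishes minute 125). That puts its earliest start at minute 165; it finishes at 165 + 40 = minute 205.
Blocking cannot start until lens checking (finishes minute 205); camera build (finishes minute 165); set dressing (finishes minute 125). The controlling bound is minute 205, so blocking finishes at 205 + 10 = minute 215.
Actor marking cannot start until blocking (finishes minute 215, plus 10-minute gap → minute 225); rigging (finishes minute 55). The controlling bound is minute 225, so actor marking finishes at 225 + 35 = minute 260.
The earliest everything can be done is minute 260, which is after the deadline of 201, so it is not possible.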